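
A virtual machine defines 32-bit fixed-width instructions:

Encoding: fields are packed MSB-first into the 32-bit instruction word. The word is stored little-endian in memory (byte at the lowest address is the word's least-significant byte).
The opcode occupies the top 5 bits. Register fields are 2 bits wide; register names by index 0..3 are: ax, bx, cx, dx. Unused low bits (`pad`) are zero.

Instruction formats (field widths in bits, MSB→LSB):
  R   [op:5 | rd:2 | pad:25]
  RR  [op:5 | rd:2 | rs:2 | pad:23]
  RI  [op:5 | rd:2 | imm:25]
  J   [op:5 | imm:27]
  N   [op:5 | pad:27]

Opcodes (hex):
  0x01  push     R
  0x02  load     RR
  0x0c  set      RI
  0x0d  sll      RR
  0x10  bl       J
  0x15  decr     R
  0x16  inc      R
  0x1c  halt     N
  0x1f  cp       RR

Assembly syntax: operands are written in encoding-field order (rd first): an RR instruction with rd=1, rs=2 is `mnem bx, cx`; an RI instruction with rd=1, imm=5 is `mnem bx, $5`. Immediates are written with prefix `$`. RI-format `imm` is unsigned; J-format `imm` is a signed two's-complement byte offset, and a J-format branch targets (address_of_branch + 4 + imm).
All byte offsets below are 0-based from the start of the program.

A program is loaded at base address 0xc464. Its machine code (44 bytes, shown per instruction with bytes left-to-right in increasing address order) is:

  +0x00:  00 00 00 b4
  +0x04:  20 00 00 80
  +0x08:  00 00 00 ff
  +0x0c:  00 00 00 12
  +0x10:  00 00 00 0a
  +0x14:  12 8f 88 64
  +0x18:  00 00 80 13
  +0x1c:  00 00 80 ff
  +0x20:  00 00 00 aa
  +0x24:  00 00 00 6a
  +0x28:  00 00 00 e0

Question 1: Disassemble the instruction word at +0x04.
bl $32

[04] 20 00 00 80 → 0x80000020
  op=0x80000020>>27=0x10 ⇒ bl (J)
  imm: (w>>0)&0x7ffffff=0x20 → $32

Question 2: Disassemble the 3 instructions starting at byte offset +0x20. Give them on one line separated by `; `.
decr bx; sll bx, ax; halt

@+20  little-endian(00 00 00 aa) = 0xaa000000
  op=0xaa000000>>27=0x15 ⇒ decr (R)
  rd: (w>>25)&0x3=0x1 → bx
@+24  little-endian(00 00 00 6a) = 0x6a000000
  op=0x6a000000>>27=0xd ⇒ sll (RR)
  rd: (w>>25)&0x3=0x1 → bx
  rs: (w>>23)&0x3=0x0 → ax
@+28  little-endian(00 00 00 e0) = 0xe0000000
  op=0xe0000000>>27=0x1c ⇒ halt (N)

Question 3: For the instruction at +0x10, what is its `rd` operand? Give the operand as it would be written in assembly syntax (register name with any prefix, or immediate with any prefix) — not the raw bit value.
bx

off 0x10: read 00 00 00 0a as little → 0x0a000000
  top 5b → 0x1 → push [R]
  rd@[26:25]=0x1 ⇒ bx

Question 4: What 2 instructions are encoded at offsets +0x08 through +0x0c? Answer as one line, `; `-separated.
+0x08: 00 00 00 ff ⇒ word 0xff000000 (little)
  top 5b → 0x1f → cp [RR]
  rd@[26:25]=0x3 ⇒ dx
  rs@[24:23]=0x2 ⇒ cx
+0x0c: 00 00 00 12 ⇒ word 0x12000000 (little)
  top 5b → 0x2 → load [RR]
  rd@[26:25]=0x1 ⇒ bx
  rs@[24:23]=0x0 ⇒ ax

cp dx, cx; load bx, ax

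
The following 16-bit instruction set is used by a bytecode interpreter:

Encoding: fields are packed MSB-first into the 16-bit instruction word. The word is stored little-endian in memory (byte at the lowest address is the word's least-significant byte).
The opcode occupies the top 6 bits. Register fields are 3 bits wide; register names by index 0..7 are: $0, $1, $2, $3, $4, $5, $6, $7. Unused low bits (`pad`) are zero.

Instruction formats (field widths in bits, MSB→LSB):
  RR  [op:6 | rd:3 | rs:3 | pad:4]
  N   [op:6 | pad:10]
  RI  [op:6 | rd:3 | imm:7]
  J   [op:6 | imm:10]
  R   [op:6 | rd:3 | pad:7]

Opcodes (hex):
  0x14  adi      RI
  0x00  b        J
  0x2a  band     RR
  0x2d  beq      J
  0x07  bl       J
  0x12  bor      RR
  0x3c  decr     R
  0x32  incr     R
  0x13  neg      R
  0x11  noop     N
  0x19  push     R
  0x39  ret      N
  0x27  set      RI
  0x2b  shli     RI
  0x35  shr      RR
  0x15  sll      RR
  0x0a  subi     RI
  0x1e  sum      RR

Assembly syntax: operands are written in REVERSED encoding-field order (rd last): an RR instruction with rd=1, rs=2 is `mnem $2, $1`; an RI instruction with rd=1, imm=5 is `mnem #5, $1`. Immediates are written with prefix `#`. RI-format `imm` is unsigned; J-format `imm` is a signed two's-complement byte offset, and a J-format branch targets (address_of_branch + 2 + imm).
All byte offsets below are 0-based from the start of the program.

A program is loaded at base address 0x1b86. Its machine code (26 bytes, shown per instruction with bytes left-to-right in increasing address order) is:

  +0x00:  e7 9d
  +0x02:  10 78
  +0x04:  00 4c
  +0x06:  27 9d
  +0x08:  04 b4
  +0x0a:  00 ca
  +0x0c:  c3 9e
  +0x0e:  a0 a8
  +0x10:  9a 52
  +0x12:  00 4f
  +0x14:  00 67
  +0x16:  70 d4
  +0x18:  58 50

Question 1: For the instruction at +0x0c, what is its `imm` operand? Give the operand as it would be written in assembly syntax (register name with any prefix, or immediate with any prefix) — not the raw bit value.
[0c] c3 9e → 0x9ec3
  top 6b → 0x27 → set [RI]
  rd@[9:7]=0x5 ⇒ $5
  imm@[6:0]=0x43 ⇒ #67

#67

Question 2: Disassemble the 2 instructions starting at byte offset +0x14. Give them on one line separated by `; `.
@+14  little-endian(00 67) = 0x6700
  opcode bits[15:10]=0x19: push/R
  rd: (w>>7)&0x7=0x6 → $6
@+16  little-endian(70 d4) = 0xd470
  opcode bits[15:10]=0x35: shr/RR
  rd: (w>>7)&0x7=0x0 → $0
  rs: (w>>4)&0x7=0x7 → $7

push $6; shr $7, $0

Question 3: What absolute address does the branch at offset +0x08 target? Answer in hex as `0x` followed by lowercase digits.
0x1b94

off 0x08: read 04 b4 as little → 0xb404
  opcode bits[15:10]=0x2d: beq/J
  imm@[9:0]=0x4 ⇒ #4
  target = base 0x1b86 + off 0x08 + 2 + imm 4 = 0x1b94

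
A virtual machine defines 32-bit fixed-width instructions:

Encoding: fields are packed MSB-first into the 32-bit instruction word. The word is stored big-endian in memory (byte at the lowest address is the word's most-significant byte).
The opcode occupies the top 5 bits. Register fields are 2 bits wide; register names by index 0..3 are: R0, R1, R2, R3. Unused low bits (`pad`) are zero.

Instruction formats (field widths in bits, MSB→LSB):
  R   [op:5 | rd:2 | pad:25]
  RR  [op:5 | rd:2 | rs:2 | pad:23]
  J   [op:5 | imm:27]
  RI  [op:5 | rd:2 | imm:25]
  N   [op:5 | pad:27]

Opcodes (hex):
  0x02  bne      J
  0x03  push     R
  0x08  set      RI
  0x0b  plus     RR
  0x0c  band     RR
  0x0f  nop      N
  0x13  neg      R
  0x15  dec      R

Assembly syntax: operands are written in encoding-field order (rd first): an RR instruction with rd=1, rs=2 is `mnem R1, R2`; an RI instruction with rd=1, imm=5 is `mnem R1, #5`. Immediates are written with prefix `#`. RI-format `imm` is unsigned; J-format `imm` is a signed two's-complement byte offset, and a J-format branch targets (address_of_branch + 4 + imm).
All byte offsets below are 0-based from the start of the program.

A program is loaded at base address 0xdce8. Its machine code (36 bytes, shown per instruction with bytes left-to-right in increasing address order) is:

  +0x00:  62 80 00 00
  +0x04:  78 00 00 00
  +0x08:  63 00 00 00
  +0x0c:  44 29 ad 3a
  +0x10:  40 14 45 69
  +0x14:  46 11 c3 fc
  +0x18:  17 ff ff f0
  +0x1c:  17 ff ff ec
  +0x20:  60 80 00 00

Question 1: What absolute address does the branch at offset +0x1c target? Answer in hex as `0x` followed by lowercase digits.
@+1c  big-endian(17 ff ff ec) = 0x17ffffec
  op=0x17ffffec>>27=0x2 ⇒ bne (J)
  [26:0] imm=134217708 (s27→-20) = #-20
  target = base 0xdce8 + off 0x1c + 4 + imm -20 = 0xdcf4

0xdcf4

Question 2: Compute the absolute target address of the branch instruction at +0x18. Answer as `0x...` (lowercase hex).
0xdcf4

off 0x18: read 17 ff ff f0 as big → 0x17fffff0
  op=0x17fffff0>>27=0x2 ⇒ bne (J)
  imm@[26:0]=0x7fffff0 (s27→-16) ⇒ #-16
  target = base 0xdce8 + off 0x18 + 4 + imm -16 = 0xdcf4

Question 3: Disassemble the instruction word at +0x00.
band R1, R1

@+00  big-endian(62 80 00 00) = 0x62800000
  opcode bits[31:27]=0xc: band/RR
  rd: (w>>25)&0x3=0x1 → R1
  rs: (w>>23)&0x3=0x1 → R1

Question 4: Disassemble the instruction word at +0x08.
off 0x08: read 63 00 00 00 as big → 0x63000000
  op=0x63000000>>27=0xc ⇒ band (RR)
  rd: (w>>25)&0x3=0x1 → R1
  rs: (w>>23)&0x3=0x2 → R2

band R1, R2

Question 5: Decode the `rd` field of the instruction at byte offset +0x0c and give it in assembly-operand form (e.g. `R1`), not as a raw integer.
+0x0c: 44 29 ad 3a ⇒ word 0x4429ad3a (big)
  op=0x4429ad3a>>27=0x8 ⇒ set (RI)
  [26:25] rd=2 = R2
  [24:0] imm=2731322 = #2731322

R2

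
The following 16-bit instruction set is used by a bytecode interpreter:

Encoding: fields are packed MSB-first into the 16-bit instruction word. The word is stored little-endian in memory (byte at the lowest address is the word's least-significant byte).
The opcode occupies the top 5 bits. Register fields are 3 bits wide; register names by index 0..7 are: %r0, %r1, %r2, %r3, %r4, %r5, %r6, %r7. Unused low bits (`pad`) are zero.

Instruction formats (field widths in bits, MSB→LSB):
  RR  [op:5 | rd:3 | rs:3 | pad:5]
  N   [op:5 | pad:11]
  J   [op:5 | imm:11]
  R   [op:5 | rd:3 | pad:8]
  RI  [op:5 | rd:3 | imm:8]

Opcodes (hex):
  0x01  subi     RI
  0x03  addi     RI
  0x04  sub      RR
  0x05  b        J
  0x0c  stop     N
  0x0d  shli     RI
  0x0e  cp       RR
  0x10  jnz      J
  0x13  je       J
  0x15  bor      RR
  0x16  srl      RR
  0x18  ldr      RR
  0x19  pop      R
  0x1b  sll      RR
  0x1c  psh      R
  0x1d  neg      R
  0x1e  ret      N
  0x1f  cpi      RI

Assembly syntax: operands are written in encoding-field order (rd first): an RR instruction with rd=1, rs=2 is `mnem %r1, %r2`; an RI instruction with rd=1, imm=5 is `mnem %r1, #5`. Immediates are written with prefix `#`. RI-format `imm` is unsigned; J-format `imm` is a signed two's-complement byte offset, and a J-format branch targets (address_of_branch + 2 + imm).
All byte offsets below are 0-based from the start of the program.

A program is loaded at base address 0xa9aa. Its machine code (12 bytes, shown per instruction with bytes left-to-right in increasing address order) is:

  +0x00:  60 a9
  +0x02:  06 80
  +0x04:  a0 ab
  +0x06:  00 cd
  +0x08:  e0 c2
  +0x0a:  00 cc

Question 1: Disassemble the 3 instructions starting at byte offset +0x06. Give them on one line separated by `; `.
+0x06: 00 cd ⇒ word 0xcd00 (little)
  opcode bits[15:11]=0x19: pop/R
  [10:8] rd=5 = %r5
+0x08: e0 c2 ⇒ word 0xc2e0 (little)
  opcode bits[15:11]=0x18: ldr/RR
  [10:8] rd=2 = %r2
  [7:5] rs=7 = %r7
+0x0a: 00 cc ⇒ word 0xcc00 (little)
  opcode bits[15:11]=0x19: pop/R
  [10:8] rd=4 = %r4

pop %r5; ldr %r2, %r7; pop %r4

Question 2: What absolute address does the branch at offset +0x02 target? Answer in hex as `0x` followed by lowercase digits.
@+02  little-endian(06 80) = 0x8006
  op=0x8006>>11=0x10 ⇒ jnz (J)
  imm@[10:0]=0x6 ⇒ #6
  target = base 0xa9aa + off 0x02 + 2 + imm 6 = 0xa9b4

0xa9b4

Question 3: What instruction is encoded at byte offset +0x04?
+0x04: a0 ab ⇒ word 0xaba0 (little)
  opcode bits[15:11]=0x15: bor/RR
  rd: (w>>8)&0x7=0x3 → %r3
  rs: (w>>5)&0x7=0x5 → %r5

bor %r3, %r5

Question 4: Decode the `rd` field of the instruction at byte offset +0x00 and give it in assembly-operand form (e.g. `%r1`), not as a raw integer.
@+00  little-endian(60 a9) = 0xa960
  opcode bits[15:11]=0x15: bor/RR
  rd: (w>>8)&0x7=0x1 → %r1
  rs: (w>>5)&0x7=0x3 → %r3

%r1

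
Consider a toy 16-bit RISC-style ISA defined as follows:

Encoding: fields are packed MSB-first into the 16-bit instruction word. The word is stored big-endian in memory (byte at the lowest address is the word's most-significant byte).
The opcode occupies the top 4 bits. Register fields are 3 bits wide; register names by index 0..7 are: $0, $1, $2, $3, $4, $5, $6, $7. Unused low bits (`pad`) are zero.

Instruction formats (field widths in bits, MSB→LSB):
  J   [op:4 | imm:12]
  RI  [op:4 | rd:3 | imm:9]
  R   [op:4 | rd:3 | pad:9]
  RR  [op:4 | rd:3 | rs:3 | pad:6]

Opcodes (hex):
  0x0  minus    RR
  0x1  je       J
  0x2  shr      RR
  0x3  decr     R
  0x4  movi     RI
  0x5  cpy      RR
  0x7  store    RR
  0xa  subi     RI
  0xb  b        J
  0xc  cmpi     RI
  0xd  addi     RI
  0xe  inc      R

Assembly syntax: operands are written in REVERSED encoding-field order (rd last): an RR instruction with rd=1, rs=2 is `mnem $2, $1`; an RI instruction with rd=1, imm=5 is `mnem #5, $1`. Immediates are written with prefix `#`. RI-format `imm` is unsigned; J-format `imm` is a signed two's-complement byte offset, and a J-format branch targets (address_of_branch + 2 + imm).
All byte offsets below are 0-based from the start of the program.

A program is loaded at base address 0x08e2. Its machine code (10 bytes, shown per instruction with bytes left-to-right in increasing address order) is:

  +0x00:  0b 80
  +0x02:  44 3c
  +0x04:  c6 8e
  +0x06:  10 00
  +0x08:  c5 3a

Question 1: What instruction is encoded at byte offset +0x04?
cmpi #142, $3

[04] c6 8e → 0xc68e
  op=0xc68e>>12=0xc ⇒ cmpi (RI)
  [11:9] rd=3 = $3
  [8:0] imm=142 = #142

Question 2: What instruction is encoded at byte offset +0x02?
+0x02: 44 3c ⇒ word 0x443c (big)
  top 4b → 0x4 → movi [RI]
  [11:9] rd=2 = $2
  [8:0] imm=60 = #60

movi #60, $2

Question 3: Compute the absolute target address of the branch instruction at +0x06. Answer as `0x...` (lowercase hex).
0x08ea

[06] 10 00 → 0x1000
  top 4b → 0x1 → je [J]
  imm@[11:0]=0x0 ⇒ #0
  target = base 0x08e2 + off 0x06 + 2 + imm 0 = 0x08ea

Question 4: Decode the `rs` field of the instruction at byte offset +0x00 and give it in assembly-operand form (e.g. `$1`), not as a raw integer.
$6

off 0x00: read 0b 80 as big → 0x0b80
  op=0x0b80>>12=0x0 ⇒ minus (RR)
  [11:9] rd=5 = $5
  [8:6] rs=6 = $6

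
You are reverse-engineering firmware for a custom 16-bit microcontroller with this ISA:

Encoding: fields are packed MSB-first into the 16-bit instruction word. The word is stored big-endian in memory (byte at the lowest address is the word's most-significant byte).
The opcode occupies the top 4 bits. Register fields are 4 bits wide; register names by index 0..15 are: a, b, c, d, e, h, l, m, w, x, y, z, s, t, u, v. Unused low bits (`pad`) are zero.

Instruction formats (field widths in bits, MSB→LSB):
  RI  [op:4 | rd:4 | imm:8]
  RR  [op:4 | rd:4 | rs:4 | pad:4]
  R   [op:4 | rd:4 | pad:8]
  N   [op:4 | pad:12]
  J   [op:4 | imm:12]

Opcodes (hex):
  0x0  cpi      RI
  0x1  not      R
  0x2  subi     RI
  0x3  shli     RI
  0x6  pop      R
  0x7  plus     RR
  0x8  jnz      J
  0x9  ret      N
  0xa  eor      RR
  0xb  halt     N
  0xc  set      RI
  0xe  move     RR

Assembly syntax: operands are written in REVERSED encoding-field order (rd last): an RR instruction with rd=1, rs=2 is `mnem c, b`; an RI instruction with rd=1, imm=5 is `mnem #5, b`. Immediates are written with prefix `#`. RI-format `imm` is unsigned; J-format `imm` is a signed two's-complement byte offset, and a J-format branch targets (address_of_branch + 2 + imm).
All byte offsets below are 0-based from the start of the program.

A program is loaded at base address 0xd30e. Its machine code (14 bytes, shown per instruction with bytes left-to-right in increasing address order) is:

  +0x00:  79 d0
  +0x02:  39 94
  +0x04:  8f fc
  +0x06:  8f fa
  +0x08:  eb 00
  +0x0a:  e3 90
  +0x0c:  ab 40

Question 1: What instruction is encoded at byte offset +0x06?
@+06  big-endian(8f fa) = 0x8ffa
  top 4b → 0x8 → jnz [J]
  imm@[11:0]=0xffa (s12→-6) ⇒ #-6

jnz #-6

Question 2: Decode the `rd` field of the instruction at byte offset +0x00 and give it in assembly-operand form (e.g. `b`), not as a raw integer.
x

+0x00: 79 d0 ⇒ word 0x79d0 (big)
  op=0x79d0>>12=0x7 ⇒ plus (RR)
  rd@[11:8]=0x9 ⇒ x
  rs@[7:4]=0xd ⇒ t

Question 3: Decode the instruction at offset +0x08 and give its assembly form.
move a, z

[08] eb 00 → 0xeb00
  op=0xeb00>>12=0xe ⇒ move (RR)
  rd: (w>>8)&0xf=0xb → z
  rs: (w>>4)&0xf=0x0 → a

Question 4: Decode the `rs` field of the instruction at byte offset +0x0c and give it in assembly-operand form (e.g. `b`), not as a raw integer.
off 0x0c: read ab 40 as big → 0xab40
  opcode bits[15:12]=0xa: eor/RR
  rd: (w>>8)&0xf=0xb → z
  rs: (w>>4)&0xf=0x4 → e

e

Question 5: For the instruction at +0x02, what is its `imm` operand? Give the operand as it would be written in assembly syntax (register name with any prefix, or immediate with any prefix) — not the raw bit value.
[02] 39 94 → 0x3994
  opcode bits[15:12]=0x3: shli/RI
  rd: (w>>8)&0xf=0x9 → x
  imm: (w>>0)&0xff=0x94 → #148

#148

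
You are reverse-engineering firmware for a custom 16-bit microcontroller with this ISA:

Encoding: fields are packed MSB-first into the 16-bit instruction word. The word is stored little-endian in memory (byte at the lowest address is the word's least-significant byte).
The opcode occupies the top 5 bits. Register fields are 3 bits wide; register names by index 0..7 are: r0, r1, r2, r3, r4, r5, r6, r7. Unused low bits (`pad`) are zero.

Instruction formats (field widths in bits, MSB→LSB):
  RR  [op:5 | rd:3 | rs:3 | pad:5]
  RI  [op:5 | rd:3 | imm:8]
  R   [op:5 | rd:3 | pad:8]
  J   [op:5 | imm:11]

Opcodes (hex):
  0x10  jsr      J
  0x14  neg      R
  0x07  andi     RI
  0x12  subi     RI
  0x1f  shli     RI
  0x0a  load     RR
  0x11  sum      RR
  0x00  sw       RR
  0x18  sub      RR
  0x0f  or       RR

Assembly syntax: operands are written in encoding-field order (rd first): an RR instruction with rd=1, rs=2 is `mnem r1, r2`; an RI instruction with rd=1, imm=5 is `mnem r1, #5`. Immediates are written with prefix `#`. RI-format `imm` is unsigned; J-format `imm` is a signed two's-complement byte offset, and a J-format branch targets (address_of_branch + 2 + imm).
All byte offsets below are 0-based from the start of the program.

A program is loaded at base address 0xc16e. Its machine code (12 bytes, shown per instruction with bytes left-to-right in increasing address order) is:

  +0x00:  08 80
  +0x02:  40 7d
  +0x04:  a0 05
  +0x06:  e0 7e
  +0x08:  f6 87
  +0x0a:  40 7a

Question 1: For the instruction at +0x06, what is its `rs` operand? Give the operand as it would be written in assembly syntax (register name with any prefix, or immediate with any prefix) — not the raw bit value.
r7

@+06  little-endian(e0 7e) = 0x7ee0
  op=0x7ee0>>11=0xf ⇒ or (RR)
  rd: (w>>8)&0x7=0x6 → r6
  rs: (w>>5)&0x7=0x7 → r7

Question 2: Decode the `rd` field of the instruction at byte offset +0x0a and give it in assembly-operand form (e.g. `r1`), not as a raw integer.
r2

[0a] 40 7a → 0x7a40
  op=0x7a40>>11=0xf ⇒ or (RR)
  rd: (w>>8)&0x7=0x2 → r2
  rs: (w>>5)&0x7=0x2 → r2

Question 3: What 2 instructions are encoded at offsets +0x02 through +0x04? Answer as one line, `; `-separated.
or r5, r2; sw r5, r5

[02] 40 7d → 0x7d40
  top 5b → 0xf → or [RR]
  [10:8] rd=5 = r5
  [7:5] rs=2 = r2
[04] a0 05 → 0x05a0
  top 5b → 0x0 → sw [RR]
  [10:8] rd=5 = r5
  [7:5] rs=5 = r5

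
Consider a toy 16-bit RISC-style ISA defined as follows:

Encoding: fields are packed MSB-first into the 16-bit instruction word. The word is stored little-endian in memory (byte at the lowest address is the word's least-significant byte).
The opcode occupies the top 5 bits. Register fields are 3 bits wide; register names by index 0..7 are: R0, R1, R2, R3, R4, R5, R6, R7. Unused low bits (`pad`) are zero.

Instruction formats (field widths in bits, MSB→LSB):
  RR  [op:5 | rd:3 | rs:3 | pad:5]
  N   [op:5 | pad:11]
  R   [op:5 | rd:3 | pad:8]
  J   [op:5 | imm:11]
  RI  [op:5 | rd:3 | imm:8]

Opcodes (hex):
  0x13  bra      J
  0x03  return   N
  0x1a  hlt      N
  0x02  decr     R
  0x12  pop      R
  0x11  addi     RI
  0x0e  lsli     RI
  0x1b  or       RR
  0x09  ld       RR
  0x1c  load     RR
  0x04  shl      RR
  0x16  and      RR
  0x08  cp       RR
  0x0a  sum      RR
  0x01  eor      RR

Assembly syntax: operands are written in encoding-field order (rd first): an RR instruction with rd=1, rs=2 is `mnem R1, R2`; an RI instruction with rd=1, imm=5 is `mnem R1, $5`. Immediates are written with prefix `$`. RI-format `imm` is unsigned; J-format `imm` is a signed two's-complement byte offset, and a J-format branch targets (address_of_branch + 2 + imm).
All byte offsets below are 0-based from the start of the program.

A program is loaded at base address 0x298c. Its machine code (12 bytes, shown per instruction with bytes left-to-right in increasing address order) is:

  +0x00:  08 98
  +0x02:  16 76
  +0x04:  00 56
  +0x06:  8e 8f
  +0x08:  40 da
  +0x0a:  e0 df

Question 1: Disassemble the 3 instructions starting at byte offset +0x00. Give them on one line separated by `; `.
+0x00: 08 98 ⇒ word 0x9808 (little)
  opcode bits[15:11]=0x13: bra/J
  [10:0] imm=8 = $8
+0x02: 16 76 ⇒ word 0x7616 (little)
  opcode bits[15:11]=0xe: lsli/RI
  [10:8] rd=6 = R6
  [7:0] imm=22 = $22
+0x04: 00 56 ⇒ word 0x5600 (little)
  opcode bits[15:11]=0xa: sum/RR
  [10:8] rd=6 = R6
  [7:5] rs=0 = R0

bra $8; lsli R6, $22; sum R6, R0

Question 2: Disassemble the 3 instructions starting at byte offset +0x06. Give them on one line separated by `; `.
[06] 8e 8f → 0x8f8e
  top 5b → 0x11 → addi [RI]
  rd: (w>>8)&0x7=0x7 → R7
  imm: (w>>0)&0xff=0x8e → $142
[08] 40 da → 0xda40
  top 5b → 0x1b → or [RR]
  rd: (w>>8)&0x7=0x2 → R2
  rs: (w>>5)&0x7=0x2 → R2
[0a] e0 df → 0xdfe0
  top 5b → 0x1b → or [RR]
  rd: (w>>8)&0x7=0x7 → R7
  rs: (w>>5)&0x7=0x7 → R7

addi R7, $142; or R2, R2; or R7, R7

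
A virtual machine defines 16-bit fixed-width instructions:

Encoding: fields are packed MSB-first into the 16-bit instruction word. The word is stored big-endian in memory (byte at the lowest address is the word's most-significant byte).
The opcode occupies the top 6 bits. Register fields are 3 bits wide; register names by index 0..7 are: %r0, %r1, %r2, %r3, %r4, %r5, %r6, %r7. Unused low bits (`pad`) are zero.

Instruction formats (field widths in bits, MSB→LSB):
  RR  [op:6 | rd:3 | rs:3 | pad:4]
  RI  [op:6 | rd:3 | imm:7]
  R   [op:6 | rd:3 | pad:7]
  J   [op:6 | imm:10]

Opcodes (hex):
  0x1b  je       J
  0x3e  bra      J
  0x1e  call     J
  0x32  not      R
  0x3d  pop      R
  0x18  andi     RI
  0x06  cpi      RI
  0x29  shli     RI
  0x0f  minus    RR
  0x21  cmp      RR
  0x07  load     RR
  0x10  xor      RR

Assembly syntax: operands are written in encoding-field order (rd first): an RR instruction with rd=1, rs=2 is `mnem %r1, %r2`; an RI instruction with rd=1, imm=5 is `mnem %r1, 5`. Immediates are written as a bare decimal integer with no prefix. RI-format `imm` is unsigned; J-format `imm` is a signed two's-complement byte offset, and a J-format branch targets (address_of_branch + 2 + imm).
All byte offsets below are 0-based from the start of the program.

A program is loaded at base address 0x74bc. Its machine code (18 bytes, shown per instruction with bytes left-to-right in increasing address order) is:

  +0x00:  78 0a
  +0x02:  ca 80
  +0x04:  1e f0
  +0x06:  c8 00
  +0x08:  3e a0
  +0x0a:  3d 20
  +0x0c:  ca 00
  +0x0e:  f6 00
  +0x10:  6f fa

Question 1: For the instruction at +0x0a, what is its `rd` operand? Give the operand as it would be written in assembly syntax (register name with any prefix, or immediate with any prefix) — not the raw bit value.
[0a] 3d 20 → 0x3d20
  top 6b → 0xf → minus [RR]
  [9:7] rd=2 = %r2
  [6:4] rs=2 = %r2

%r2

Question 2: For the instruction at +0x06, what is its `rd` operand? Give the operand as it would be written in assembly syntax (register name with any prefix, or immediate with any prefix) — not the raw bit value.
@+06  big-endian(c8 00) = 0xc800
  top 6b → 0x32 → not [R]
  rd: (w>>7)&0x7=0x0 → %r0

%r0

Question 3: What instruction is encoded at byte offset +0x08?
+0x08: 3e a0 ⇒ word 0x3ea0 (big)
  opcode bits[15:10]=0xf: minus/RR
  [9:7] rd=5 = %r5
  [6:4] rs=2 = %r2

minus %r5, %r2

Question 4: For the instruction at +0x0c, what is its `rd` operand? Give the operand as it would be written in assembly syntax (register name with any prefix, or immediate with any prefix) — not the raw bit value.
@+0c  big-endian(ca 00) = 0xca00
  opcode bits[15:10]=0x32: not/R
  rd@[9:7]=0x4 ⇒ %r4

%r4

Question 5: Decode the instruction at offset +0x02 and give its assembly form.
[02] ca 80 → 0xca80
  op=0xca80>>10=0x32 ⇒ not (R)
  rd@[9:7]=0x5 ⇒ %r5

not %r5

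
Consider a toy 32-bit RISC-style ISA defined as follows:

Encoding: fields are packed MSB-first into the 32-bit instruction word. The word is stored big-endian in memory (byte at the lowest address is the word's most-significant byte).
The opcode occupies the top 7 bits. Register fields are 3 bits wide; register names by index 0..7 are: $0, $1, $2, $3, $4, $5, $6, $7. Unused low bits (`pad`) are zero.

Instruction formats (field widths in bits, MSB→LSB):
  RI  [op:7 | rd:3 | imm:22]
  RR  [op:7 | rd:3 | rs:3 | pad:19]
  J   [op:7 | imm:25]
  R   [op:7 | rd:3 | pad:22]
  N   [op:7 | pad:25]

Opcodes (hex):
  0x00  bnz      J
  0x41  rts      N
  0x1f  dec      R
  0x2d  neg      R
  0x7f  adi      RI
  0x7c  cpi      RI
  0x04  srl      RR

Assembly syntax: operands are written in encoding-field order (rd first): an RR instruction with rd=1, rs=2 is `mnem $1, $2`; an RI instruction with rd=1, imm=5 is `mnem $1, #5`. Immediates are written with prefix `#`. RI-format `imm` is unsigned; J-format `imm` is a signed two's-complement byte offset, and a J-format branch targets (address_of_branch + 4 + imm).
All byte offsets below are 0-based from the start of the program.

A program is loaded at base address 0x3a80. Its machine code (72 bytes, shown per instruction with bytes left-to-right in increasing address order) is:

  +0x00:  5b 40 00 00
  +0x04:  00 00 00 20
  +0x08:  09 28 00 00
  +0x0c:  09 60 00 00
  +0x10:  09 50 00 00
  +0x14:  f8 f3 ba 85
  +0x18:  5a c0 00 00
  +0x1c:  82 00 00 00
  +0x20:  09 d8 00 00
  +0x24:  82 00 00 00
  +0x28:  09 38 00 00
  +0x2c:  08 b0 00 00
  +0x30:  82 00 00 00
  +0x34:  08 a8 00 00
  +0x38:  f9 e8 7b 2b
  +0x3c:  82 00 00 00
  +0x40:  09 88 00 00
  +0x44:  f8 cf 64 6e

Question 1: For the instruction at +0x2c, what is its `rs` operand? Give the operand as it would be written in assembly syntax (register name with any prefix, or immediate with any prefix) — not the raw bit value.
+0x2c: 08 b0 00 00 ⇒ word 0x08b00000 (big)
  op=0x08b00000>>25=0x4 ⇒ srl (RR)
  rd: (w>>22)&0x7=0x2 → $2
  rs: (w>>19)&0x7=0x6 → $6

$6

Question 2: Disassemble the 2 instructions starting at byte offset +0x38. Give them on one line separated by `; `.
cpi $7, #2652971; rts

+0x38: f9 e8 7b 2b ⇒ word 0xf9e87b2b (big)
  top 7b → 0x7c → cpi [RI]
  rd@[24:22]=0x7 ⇒ $7
  imm@[21:0]=0x287b2b ⇒ #2652971
+0x3c: 82 00 00 00 ⇒ word 0x82000000 (big)
  top 7b → 0x41 → rts [N]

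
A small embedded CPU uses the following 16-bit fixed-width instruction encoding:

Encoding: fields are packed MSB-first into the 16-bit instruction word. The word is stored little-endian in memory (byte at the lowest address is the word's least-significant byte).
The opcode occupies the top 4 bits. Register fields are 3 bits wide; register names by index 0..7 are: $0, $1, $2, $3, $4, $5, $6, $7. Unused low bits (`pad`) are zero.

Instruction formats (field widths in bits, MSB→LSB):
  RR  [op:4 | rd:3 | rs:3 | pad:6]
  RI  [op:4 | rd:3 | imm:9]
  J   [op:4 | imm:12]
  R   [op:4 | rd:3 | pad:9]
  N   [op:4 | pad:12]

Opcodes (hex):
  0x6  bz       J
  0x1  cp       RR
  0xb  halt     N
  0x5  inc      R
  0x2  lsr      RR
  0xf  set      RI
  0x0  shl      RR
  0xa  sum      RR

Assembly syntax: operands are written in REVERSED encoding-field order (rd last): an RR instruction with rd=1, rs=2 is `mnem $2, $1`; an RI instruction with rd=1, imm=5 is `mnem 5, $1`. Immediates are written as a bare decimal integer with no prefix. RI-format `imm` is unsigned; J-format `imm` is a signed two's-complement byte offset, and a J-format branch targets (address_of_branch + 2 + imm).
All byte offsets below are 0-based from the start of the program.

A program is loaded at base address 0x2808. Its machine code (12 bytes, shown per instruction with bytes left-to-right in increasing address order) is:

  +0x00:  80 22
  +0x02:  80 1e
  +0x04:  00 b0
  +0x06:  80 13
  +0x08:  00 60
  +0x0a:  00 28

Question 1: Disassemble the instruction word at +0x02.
[02] 80 1e → 0x1e80
  op=0x1e80>>12=0x1 ⇒ cp (RR)
  rd@[11:9]=0x7 ⇒ $7
  rs@[8:6]=0x2 ⇒ $2

cp $2, $7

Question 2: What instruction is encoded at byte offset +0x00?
off 0x00: read 80 22 as little → 0x2280
  op=0x2280>>12=0x2 ⇒ lsr (RR)
  [11:9] rd=1 = $1
  [8:6] rs=2 = $2

lsr $2, $1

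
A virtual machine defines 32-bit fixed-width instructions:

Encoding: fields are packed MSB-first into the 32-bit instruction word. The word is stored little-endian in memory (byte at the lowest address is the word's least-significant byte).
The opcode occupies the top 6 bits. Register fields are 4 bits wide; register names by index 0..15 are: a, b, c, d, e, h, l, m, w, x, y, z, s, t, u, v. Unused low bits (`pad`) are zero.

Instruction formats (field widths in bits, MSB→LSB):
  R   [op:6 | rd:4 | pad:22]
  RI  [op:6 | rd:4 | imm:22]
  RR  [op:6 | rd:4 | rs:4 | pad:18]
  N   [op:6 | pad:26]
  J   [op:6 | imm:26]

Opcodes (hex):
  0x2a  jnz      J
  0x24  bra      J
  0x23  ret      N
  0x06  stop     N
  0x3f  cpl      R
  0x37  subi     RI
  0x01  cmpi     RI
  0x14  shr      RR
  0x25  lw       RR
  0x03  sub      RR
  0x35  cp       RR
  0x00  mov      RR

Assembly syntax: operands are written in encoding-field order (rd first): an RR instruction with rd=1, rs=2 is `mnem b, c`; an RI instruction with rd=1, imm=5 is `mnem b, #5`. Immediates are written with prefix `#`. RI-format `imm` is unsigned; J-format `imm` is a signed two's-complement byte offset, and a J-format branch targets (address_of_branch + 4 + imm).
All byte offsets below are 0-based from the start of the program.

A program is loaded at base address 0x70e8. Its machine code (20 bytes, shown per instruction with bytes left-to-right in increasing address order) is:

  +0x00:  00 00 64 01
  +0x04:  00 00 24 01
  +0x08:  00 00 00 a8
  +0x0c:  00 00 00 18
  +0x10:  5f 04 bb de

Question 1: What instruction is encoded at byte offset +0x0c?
@+0c  little-endian(00 00 00 18) = 0x18000000
  top 6b → 0x6 → stop [N]

stop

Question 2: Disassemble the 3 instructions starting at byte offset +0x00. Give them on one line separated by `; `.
@+00  little-endian(00 00 64 01) = 0x01640000
  top 6b → 0x0 → mov [RR]
  rd@[25:22]=0x5 ⇒ h
  rs@[21:18]=0x9 ⇒ x
@+04  little-endian(00 00 24 01) = 0x01240000
  top 6b → 0x0 → mov [RR]
  rd@[25:22]=0x4 ⇒ e
  rs@[21:18]=0x9 ⇒ x
@+08  little-endian(00 00 00 a8) = 0xa8000000
  top 6b → 0x2a → jnz [J]
  imm@[25:0]=0x0 ⇒ #0

mov h, x; mov e, x; jnz #0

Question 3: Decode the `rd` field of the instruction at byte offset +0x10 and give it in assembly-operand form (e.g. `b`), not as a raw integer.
+0x10: 5f 04 bb de ⇒ word 0xdebb045f (little)
  op=0xdebb045f>>26=0x37 ⇒ subi (RI)
  rd@[25:22]=0xa ⇒ y
  imm@[21:0]=0x3b045f ⇒ #3867743

y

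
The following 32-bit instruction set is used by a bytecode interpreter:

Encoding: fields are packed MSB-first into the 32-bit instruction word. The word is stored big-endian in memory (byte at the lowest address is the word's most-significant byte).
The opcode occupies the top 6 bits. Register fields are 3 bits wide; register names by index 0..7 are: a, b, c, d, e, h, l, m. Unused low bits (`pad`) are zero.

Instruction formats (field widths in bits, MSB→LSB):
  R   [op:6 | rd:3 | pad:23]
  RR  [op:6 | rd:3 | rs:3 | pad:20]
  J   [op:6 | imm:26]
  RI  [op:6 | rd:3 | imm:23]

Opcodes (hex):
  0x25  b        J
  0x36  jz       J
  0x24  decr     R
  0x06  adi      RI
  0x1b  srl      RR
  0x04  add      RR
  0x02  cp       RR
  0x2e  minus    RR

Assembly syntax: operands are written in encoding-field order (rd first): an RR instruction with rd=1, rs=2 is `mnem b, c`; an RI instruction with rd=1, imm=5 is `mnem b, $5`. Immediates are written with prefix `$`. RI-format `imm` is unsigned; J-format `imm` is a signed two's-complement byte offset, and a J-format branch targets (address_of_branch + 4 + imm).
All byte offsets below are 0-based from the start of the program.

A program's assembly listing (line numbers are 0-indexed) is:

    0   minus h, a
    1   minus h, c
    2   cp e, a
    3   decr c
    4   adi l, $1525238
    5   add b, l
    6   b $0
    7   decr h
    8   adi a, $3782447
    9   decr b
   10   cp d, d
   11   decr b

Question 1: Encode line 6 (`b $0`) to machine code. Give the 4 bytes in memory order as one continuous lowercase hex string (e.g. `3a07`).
94000000

line 6 (b): pack op=0x25:6|imm=0:26 = 0x94000000; big→ 94 00 00 00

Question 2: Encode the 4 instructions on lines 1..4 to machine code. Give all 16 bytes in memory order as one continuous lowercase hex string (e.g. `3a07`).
L1: minus op=0x2e:6|rd=5:3|rs=2:3|pad=0:20 ⇒ 0xbaa00000 ⇒ big ba a0 00 00
L2: cp op=0x2:6|rd=4:3|rs=0:3|pad=0:20 ⇒ 0x0a000000 ⇒ big 0a 00 00 00
L3: decr op=0x24:6|rd=2:3|pad=0:23 ⇒ 0x91000000 ⇒ big 91 00 00 00
L4: adi op=0x6:6|rd=6:3|imm=1525238:23 ⇒ 0x1b1745f6 ⇒ big 1b 17 45 f6

baa000000a000000910000001b1745f6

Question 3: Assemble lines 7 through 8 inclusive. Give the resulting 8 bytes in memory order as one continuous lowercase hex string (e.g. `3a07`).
L7: decr op=0x24:6|rd=5:3|pad=0:23 ⇒ 0x92800000 ⇒ big 92 80 00 00
L8: adi op=0x6:6|rd=0:3|imm=3782447:23 ⇒ 0x1839b72f ⇒ big 18 39 b7 2f

928000001839b72f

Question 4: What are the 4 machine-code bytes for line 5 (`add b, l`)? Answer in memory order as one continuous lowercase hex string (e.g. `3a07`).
L5: add op=0x4:6|rd=1:3|rs=6:3|pad=0:20 ⇒ 0x10e00000 ⇒ big 10 e0 00 00

10e00000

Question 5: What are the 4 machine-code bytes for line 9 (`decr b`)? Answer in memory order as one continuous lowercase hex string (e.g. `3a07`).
90800000

line 9 (decr): pack op=0x24:6|rd=1:3|pad=0:23 = 0x90800000; big→ 90 80 00 00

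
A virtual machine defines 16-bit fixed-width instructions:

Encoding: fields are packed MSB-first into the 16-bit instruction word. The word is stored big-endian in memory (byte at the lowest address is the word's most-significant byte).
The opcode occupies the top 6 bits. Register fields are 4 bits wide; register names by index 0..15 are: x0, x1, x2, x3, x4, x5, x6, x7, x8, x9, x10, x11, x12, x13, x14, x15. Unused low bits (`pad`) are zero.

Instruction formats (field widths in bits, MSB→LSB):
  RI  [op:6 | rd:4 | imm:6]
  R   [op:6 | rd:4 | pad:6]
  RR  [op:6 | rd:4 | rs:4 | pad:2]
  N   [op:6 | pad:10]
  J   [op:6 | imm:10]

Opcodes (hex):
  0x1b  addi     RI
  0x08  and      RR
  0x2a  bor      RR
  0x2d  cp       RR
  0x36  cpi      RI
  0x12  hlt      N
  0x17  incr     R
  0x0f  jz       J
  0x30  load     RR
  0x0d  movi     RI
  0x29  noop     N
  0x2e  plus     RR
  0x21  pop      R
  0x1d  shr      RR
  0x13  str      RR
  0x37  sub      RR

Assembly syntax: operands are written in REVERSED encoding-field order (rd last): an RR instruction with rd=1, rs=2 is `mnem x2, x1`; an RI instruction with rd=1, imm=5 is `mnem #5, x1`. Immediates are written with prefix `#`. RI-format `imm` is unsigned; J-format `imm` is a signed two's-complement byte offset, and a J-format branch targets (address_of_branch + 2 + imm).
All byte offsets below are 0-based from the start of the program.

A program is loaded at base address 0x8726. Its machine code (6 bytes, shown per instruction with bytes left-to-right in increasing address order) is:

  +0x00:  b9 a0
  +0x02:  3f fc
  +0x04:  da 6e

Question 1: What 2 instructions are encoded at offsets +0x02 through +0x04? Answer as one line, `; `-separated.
off 0x02: read 3f fc as big → 0x3ffc
  op=0x3ffc>>10=0xf ⇒ jz (J)
  imm@[9:0]=0x3fc (s10→-4) ⇒ #-4
off 0x04: read da 6e as big → 0xda6e
  op=0xda6e>>10=0x36 ⇒ cpi (RI)
  rd@[9:6]=0x9 ⇒ x9
  imm@[5:0]=0x2e ⇒ #46

jz #-4; cpi #46, x9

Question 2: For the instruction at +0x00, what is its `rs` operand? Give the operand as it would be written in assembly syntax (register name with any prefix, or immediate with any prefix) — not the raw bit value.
off 0x00: read b9 a0 as big → 0xb9a0
  opcode bits[15:10]=0x2e: plus/RR
  rd: (w>>6)&0xf=0x6 → x6
  rs: (w>>2)&0xf=0x8 → x8

x8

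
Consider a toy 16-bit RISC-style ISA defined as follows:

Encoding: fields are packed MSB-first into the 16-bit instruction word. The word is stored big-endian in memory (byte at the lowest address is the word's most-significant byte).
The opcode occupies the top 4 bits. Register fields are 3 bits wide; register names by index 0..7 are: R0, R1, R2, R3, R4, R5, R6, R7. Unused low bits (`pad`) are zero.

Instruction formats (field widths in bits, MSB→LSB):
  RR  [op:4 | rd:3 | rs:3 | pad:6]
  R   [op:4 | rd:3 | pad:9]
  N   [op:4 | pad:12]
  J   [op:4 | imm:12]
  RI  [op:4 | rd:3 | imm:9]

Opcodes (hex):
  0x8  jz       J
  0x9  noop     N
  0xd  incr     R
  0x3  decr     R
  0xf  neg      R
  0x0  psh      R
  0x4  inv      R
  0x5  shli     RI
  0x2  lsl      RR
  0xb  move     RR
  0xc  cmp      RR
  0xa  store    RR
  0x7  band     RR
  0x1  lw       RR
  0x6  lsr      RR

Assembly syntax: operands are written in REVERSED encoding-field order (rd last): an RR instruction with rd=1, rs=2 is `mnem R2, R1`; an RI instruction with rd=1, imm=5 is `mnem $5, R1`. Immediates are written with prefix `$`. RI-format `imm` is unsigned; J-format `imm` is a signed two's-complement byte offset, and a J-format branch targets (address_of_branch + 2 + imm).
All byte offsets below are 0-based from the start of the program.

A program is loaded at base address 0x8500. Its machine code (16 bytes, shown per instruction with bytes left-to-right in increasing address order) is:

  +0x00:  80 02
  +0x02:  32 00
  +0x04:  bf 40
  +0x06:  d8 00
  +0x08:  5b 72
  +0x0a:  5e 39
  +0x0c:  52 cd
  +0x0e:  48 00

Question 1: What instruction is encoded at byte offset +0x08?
@+08  big-endian(5b 72) = 0x5b72
  op=0x5b72>>12=0x5 ⇒ shli (RI)
  [11:9] rd=5 = R5
  [8:0] imm=370 = $370

shli $370, R5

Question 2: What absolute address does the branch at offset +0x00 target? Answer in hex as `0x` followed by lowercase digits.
0x8504

+0x00: 80 02 ⇒ word 0x8002 (big)
  top 4b → 0x8 → jz [J]
  imm: (w>>0)&0xfff=0x2 → $2
  target = base 0x8500 + off 0x00 + 2 + imm 2 = 0x8504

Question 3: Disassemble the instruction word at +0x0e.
off 0x0e: read 48 00 as big → 0x4800
  top 4b → 0x4 → inv [R]
  rd: (w>>9)&0x7=0x4 → R4

inv R4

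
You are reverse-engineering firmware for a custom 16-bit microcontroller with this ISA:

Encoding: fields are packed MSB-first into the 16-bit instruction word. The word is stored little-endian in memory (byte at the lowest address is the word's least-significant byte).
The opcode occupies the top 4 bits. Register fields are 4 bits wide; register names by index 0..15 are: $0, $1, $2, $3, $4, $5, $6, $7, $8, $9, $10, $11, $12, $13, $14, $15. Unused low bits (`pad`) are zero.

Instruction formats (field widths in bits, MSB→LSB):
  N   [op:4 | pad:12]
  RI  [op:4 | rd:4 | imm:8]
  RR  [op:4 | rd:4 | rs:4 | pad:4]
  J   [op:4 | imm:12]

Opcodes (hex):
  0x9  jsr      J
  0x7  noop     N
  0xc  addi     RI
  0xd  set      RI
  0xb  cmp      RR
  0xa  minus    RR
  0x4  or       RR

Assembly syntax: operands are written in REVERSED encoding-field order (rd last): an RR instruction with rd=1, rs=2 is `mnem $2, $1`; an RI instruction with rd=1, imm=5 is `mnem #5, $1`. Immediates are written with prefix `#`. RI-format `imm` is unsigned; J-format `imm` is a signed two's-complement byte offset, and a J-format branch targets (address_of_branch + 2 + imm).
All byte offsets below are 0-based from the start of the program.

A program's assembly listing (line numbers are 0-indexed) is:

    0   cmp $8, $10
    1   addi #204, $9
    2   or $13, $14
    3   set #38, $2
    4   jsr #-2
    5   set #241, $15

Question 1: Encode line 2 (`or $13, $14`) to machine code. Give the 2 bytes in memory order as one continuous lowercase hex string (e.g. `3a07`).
L2: or op=0x4:4|rd=14:4|rs=13:4|pad=0:4 ⇒ 0x4ed0 ⇒ little d0 4e

d04e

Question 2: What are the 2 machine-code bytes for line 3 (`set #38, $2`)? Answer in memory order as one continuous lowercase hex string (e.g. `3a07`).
26d2

line 3 (set): pack op=0xd:4|rd=2:4|imm=38:8 = 0xd226; little→ 26 d2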